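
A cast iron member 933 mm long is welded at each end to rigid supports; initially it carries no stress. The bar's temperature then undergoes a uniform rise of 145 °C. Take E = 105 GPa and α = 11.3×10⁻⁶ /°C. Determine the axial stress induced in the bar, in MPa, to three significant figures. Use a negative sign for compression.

-172 MPa

Free thermal expansion αLΔT = 11.3e-6 · 933 · 145 = 1.529 mm.
The walls impose strain ε = −(1.529)/933 = -1.6385e-03; σ = Eε = 105000 · -1.6385e-03 = -172 MPa.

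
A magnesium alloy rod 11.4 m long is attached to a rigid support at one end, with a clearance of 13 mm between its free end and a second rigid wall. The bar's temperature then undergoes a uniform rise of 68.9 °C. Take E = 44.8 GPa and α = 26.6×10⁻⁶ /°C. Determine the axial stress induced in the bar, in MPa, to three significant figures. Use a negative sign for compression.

Free thermal expansion αLΔT = 26.6e-6 · 11400 · 68.9 = 20.89 mm.
The walls engage after the gap closes; constrained expansion = 20.89 − 13 = 7.893 mm.
The walls impose strain ε = −(7.893)/11400 = -6.9239e-04; σ = Eε = 44800 · -6.9239e-04 = -31.02 MPa.

-31.0 MPa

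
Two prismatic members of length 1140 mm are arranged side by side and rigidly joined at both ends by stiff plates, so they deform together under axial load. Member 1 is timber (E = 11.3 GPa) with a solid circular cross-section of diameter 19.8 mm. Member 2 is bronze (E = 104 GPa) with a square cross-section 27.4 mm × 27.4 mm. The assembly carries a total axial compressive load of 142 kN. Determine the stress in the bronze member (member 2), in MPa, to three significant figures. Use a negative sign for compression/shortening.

-181 MPa

A_1 = 307.9 mm².
A_2 = 750.8 mm².
Equal strain + equilibrium ⇒ each member carries load in proportion to AE: A₁E₁ = 3479000 N, A₂E₂ = 78080000 N, ΣAE = 81560000 N.
σ₂ = P·E₂/ΣAE = -142000·104000/81560000 = -181.1 MPa.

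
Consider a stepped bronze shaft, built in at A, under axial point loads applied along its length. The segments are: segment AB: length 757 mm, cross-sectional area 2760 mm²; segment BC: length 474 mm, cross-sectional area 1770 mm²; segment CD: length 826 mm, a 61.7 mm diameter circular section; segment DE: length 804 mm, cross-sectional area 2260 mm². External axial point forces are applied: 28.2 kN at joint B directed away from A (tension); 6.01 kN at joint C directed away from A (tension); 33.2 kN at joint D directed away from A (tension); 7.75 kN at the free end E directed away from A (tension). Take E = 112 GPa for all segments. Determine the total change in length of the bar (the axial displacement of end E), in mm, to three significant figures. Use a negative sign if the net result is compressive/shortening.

0.422 mm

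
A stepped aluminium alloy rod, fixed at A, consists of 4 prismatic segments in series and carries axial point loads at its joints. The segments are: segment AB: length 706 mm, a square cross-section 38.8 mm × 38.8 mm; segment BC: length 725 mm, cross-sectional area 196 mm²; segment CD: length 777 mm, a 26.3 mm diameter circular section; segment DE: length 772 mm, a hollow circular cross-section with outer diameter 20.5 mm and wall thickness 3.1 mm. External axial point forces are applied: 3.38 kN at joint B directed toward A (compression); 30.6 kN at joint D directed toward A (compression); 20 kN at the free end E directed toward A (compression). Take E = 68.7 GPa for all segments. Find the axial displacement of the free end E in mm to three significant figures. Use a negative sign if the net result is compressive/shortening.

-5.47 mm

Internal axial forces (sectioning from the free end, tension +): N_DE = -20 kN, N_CD = -50.6 kN, N_BC = -50.6 kN, N_AB = -53.98 kN.
A_AB = 1505 mm².
A_CD = 543.3 mm².
A_DE = 169.5 mm².
δ_AB = -53980·706/(1505·68700) = -0.3685 mm
δ_BC = -50600·725/(196·68700) = -2.724 mm
δ_CD = -50600·777/(543.3·68700) = -1.053 mm
δ_DE = -20000·772/(169.5·68700) = -1.326 mm
δ = Σδ_i = -5.473 mm.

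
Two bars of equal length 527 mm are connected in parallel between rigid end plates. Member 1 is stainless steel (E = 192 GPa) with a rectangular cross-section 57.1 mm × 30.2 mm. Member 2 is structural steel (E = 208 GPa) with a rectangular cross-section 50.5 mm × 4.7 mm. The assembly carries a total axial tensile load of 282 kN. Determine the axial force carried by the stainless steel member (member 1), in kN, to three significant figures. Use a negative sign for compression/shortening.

A_1 = 1724 mm².
A_2 = 237.4 mm².
Equal strain + equilibrium ⇒ each member carries load in proportion to AE: A₁E₁ = 331100000 N, A₂E₂ = 49370000 N, ΣAE = 380500000 N.
F₁ = P·A₁E₁/ΣAE = 282000·331100000/380500000 = 245400 N.

245 kN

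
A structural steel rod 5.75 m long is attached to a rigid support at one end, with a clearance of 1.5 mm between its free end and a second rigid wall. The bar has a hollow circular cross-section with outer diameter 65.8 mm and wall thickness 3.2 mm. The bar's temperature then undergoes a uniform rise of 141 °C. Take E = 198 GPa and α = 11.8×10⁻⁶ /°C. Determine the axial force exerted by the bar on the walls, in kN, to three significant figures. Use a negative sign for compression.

Free thermal expansion αLΔT = 11.8e-6 · 5750 · 141 = 9.567 mm.
The walls engage after the gap closes; constrained expansion = 9.567 − 1.5 = 8.067 mm.
The walls impose strain ε = −(8.067)/5750 = -1.4029e-03; σ = Eε = 198000 · -1.4029e-03 = -277.8 MPa.
Wall reaction R = σ·A = -277.8·629.3 = -174800 N = -174.8 kN.

-175 kN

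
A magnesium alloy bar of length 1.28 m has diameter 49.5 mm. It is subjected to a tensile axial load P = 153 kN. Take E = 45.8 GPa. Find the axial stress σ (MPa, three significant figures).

79.5 MPa

A = 1924 mm².
σ = N/A = 153000/1924 = 79.5 MPa.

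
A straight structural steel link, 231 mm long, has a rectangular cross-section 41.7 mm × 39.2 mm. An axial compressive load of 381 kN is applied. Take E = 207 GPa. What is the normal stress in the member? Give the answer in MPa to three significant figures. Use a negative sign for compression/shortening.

-233 MPa

A = 1635 mm².
σ = N/A = -381000/1635 = -233.1 MPa.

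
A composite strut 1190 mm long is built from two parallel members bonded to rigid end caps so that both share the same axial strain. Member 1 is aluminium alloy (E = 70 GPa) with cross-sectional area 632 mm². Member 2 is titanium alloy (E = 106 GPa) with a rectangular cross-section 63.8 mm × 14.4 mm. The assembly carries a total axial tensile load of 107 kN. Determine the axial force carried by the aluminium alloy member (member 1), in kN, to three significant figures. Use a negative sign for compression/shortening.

A_2 = 918.7 mm².
Equal strain + equilibrium ⇒ each member carries load in proportion to AE: A₁E₁ = 44240000 N, A₂E₂ = 97380000 N, ΣAE = 141600000 N.
F₁ = P·A₁E₁/ΣAE = 107000·44240000/141600000 = 33420 N.

33.4 kN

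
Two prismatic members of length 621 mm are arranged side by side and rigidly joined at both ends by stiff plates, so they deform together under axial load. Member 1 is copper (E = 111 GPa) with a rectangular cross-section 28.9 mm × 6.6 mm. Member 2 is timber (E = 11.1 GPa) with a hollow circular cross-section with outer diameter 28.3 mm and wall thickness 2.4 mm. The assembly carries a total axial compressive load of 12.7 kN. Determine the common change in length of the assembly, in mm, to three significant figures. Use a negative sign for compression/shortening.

A_1 = 190.7 mm².
A_2 = 195.3 mm².
Equal strain + equilibrium ⇒ each member carries load in proportion to AE: A₁E₁ = 21170000 N, A₂E₂ = 2168000 N, ΣAE = 23340000 N.
δ = PL/ΣAE = -12700·621/23340000 = -0.3379 mm.

-0.338 mm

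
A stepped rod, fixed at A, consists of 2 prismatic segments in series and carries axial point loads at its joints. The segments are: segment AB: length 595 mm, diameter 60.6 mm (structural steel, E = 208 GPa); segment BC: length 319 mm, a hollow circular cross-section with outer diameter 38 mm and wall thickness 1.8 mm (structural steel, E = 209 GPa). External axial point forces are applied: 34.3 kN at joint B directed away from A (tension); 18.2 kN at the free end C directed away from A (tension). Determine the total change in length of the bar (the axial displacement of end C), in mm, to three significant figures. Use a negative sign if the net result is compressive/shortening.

0.188 mm

Internal axial forces (sectioning from the free end, tension +): N_BC = 18.2 kN, N_AB = 52.5 kN.
A_AB = 2884 mm².
A_BC = 204.7 mm².
δ_AB = 52500·595/(2884·208000) = 0.05207 mm
δ_BC = 18200·319/(204.7·209000) = 0.1357 mm
δ = Σδ_i = 0.1878 mm.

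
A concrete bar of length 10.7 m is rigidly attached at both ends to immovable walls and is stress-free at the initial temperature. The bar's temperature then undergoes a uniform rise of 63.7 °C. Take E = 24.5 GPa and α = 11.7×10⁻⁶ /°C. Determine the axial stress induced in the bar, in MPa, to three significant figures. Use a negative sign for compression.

Free thermal expansion αLΔT = 11.7e-6 · 10700 · 63.7 = 7.975 mm.
The walls impose strain ε = −(7.975)/10700 = -7.4529e-04; σ = Eε = 24500 · -7.4529e-04 = -18.26 MPa.

-18.3 MPa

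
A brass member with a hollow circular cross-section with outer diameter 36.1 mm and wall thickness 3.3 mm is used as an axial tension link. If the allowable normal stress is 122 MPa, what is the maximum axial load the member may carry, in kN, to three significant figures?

A = 340 mm².
P_max = σ_allow · A = 122 · 340 = 41490 N = 41.49 kN.

41.5 kN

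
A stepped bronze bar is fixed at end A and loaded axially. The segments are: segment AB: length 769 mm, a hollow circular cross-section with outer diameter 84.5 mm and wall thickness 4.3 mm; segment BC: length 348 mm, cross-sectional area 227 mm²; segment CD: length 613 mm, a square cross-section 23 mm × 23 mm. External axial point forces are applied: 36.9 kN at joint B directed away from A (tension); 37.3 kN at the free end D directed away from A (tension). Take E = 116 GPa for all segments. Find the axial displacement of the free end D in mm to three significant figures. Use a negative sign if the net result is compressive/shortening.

Internal axial forces (sectioning from the free end, tension +): N_CD = 37.3 kN, N_BC = 37.3 kN, N_AB = 74.2 kN.
A_AB = 1083 mm².
A_CD = 529 mm².
δ_AB = 74200·769/(1083·116000) = 0.454 mm
δ_BC = 37300·348/(227·116000) = 0.493 mm
δ_CD = 37300·613/(529·116000) = 0.3726 mm
δ = Σδ_i = 1.32 mm.

1.32 mm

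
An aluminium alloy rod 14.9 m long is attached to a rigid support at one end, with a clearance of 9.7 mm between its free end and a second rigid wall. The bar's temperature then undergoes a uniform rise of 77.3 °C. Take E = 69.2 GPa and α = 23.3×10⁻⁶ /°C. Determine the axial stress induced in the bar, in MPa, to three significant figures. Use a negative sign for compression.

-79.6 MPa

Free thermal expansion αLΔT = 23.3e-6 · 14900 · 77.3 = 26.84 mm.
The walls engage after the gap closes; constrained expansion = 26.84 − 9.7 = 17.14 mm.
The walls impose strain ε = −(17.14)/14900 = -1.1501e-03; σ = Eε = 69200 · -1.1501e-03 = -79.59 MPa.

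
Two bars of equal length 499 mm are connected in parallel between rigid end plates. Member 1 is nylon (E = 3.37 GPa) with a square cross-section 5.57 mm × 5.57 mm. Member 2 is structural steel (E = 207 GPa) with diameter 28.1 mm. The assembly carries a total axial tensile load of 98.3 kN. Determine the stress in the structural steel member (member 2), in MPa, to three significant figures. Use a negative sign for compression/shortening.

A_1 = 31.02 mm².
A_2 = 620.2 mm².
Equal strain + equilibrium ⇒ each member carries load in proportion to AE: A₁E₁ = 104600 N, A₂E₂ = 128400000 N, ΣAE = 128500000 N.
σ₂ = P·E₂/ΣAE = 98300·207000/128500000 = 158.4 MPa.

158 MPa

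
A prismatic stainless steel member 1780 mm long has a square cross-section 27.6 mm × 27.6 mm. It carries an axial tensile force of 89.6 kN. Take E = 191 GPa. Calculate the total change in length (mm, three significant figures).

1.10 mm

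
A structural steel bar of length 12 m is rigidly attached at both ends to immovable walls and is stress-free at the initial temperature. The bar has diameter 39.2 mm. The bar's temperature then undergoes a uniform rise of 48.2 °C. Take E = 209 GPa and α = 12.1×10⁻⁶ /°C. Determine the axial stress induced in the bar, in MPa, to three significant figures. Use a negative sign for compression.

Free thermal expansion αLΔT = 12.1e-6 · 12000 · 48.2 = 6.999 mm.
The walls impose strain ε = −(6.999)/12000 = -5.8322e-04; σ = Eε = 209000 · -5.8322e-04 = -121.9 MPa.

-122 MPa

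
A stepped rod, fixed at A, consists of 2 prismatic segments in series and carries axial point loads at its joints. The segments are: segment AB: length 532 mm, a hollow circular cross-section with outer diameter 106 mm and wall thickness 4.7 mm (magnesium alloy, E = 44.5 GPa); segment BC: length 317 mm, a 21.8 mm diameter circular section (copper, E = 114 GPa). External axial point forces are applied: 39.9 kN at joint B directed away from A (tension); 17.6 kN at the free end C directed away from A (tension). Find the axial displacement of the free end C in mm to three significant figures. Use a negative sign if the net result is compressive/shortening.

Internal axial forces (sectioning from the free end, tension +): N_BC = 17.6 kN, N_AB = 57.5 kN.
A_AB = 1496 mm².
A_BC = 373.3 mm².
δ_AB = 57500·532/(1496·44500) = 0.4596 mm
δ_BC = 17600·317/(373.3·114000) = 0.1311 mm
δ = Σδ_i = 0.5907 mm.

0.591 mm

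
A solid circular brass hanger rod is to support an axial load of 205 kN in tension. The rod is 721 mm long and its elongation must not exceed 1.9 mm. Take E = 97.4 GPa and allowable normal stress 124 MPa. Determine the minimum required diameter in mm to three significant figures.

45.9 mm

Required area A ≥ P/σ_allow = 205000/124 = 1653 mm².
For a solid circular section, d ≥ √(4A/π) = 45.88 mm.
Elongation limit: A ≥ PL/(Eδ_allow) = 205000·721/(97400·1.9) = 798.7 mm² ⇒ d ≥ 31.89 mm.
The stress limit governs.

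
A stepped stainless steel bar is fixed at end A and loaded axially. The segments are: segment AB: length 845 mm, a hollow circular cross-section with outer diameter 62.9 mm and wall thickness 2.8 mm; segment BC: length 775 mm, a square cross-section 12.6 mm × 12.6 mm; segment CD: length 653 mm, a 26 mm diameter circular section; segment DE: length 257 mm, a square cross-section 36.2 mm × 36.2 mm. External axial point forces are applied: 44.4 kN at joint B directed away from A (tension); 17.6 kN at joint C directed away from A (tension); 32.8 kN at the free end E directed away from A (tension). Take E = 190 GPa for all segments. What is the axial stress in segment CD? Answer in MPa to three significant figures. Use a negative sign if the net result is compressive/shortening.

61.8 MPa

Internal axial forces (sectioning from the free end, tension +): N_DE = 32.8 kN, N_CD = 32.8 kN, N_BC = 50.4 kN, N_AB = 94.8 kN.
A_CD = 530.9 mm².
σ_CD = N_CD/A_CD = 32800/530.9 = 61.78 MPa.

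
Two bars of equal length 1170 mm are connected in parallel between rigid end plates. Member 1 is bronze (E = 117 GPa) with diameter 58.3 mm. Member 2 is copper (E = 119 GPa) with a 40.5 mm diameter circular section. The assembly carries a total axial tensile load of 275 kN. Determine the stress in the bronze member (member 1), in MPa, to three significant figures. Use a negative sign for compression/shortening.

69.1 MPa

A_1 = 2669 mm².
A_2 = 1288 mm².
Equal strain + equilibrium ⇒ each member carries load in proportion to AE: A₁E₁ = 312300000 N, A₂E₂ = 153300000 N, ΣAE = 465600000 N.
σ₁ = P·E₁/ΣAE = 275000·117000/465600000 = 69.1 MPa.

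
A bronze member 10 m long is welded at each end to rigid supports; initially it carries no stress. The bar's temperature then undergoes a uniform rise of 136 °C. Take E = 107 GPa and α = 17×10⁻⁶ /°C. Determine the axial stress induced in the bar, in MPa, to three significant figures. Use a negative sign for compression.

-247 MPa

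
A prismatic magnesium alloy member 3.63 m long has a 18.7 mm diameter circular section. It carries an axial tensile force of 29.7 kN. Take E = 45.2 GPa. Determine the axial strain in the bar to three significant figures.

A = 274.6 mm².
σ = N/A = 108.1 MPa; ε = σ/E = 108.1/45200 = 2.392e-03.

0.00239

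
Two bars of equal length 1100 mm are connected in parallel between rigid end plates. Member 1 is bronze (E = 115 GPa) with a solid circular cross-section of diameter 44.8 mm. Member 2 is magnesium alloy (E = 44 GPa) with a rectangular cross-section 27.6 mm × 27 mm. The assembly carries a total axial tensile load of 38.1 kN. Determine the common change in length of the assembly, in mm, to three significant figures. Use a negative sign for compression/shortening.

0.196 mm

A_1 = 1576 mm².
A_2 = 745.2 mm².
Equal strain + equilibrium ⇒ each member carries load in proportion to AE: A₁E₁ = 181300000 N, A₂E₂ = 32790000 N, ΣAE = 214100000 N.
δ = PL/ΣAE = 38100·1100/214100000 = 0.1958 mm.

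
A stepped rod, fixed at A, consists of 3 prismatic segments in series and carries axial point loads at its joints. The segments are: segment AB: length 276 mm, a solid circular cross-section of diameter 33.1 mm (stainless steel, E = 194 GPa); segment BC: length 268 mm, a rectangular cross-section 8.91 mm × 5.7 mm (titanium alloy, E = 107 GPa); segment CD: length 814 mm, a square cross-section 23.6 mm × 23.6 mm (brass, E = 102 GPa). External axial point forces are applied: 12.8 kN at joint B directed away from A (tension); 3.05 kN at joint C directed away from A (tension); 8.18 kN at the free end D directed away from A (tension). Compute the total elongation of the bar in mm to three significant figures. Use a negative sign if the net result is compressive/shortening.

0.711 mm

Internal axial forces (sectioning from the free end, tension +): N_CD = 8.18 kN, N_BC = 11.23 kN, N_AB = 24.03 kN.
A_AB = 860.5 mm².
A_BC = 50.79 mm².
A_CD = 557 mm².
δ_AB = 24030·276/(860.5·194000) = 0.03973 mm
δ_BC = 11230·268/(50.79·107000) = 0.5538 mm
δ_CD = 8180·814/(557·102000) = 0.1172 mm
δ = Σδ_i = 0.7108 mm.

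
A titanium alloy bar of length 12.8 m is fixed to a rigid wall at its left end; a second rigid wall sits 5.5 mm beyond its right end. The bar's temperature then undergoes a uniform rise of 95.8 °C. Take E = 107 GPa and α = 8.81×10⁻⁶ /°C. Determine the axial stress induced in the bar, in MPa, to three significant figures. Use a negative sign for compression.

-44.3 MPa

Free thermal expansion αLΔT = 8.81e-6 · 12800 · 95.8 = 10.8 mm.
The walls engage after the gap closes; constrained expansion = 10.8 − 5.5 = 5.303 mm.
The walls impose strain ε = −(5.303)/12800 = -4.1431e-04; σ = Eε = 107000 · -4.1431e-04 = -44.33 MPa.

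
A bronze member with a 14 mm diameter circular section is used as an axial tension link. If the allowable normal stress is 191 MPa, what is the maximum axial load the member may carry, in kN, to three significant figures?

29.4 kN

A = 153.9 mm².
P_max = σ_allow · A = 191 · 153.9 = 29400 N = 29.4 kN.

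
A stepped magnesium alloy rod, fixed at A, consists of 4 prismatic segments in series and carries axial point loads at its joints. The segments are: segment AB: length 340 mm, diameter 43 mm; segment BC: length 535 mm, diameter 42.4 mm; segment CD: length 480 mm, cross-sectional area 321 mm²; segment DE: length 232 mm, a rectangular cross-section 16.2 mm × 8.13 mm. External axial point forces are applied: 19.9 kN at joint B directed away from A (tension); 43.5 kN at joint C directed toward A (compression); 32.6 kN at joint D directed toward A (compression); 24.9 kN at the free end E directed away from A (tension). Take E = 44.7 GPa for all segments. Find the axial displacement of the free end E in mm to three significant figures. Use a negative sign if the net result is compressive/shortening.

Internal axial forces (sectioning from the free end, tension +): N_DE = 24.9 kN, N_CD = -7.7 kN, N_BC = -51.2 kN, N_AB = -31.3 kN.
A_AB = 1452 mm².
A_BC = 1412 mm².
A_DE = 131.7 mm².
δ_AB = -31300·340/(1452·44700) = -0.1639 mm
δ_BC = -51200·535/(1412·44700) = -0.434 mm
δ_CD = -7700·480/(321·44700) = -0.2576 mm
δ_DE = 24900·232/(131.7·44700) = 0.9812 mm
δ = Σδ_i = 0.1257 mm.

0.126 mm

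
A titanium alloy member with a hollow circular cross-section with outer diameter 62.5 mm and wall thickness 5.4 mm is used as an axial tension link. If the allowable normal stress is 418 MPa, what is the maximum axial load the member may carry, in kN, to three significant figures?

405 kN

A = 968.7 mm².
P_max = σ_allow · A = 418 · 968.7 = 404900 N = 404.9 kN.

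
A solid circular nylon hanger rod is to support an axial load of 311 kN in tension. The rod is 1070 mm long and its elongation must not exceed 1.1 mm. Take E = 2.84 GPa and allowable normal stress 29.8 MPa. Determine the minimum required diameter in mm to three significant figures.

368 mm

Required area A ≥ P/σ_allow = 311000/29.8 = 10440 mm².
For a solid circular section, d ≥ √(4A/π) = 115.3 mm.
Elongation limit: A ≥ PL/(Eδ_allow) = 311000·1070/(2840·1.1) = 106500 mm² ⇒ d ≥ 368.3 mm.
The elongation limit governs.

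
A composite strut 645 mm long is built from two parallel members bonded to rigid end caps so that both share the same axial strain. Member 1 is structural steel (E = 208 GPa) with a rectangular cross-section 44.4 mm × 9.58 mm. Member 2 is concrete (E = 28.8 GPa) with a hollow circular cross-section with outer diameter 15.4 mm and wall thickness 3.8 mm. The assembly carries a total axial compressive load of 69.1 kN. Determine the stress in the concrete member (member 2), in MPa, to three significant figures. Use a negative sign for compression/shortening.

A_1 = 425.4 mm².
A_2 = 138.5 mm².
Equal strain + equilibrium ⇒ each member carries load in proportion to AE: A₁E₁ = 88470000 N, A₂E₂ = 3988000 N, ΣAE = 92460000 N.
σ₂ = P·E₂/ΣAE = -69100·28800/92460000 = -21.52 MPa.

-21.5 MPa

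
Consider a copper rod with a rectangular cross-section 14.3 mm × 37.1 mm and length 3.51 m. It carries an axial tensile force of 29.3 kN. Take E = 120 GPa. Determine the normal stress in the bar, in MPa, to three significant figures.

A = 530.5 mm².
σ = N/A = 29300/530.5 = 55.23 MPa.

55.2 MPa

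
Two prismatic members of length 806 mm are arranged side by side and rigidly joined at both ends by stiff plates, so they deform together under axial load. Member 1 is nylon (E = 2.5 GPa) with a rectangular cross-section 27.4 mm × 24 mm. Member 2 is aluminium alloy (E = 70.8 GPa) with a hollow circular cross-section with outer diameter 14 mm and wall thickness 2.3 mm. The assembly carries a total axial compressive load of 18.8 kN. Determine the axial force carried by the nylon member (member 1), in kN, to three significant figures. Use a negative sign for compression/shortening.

-4.05 kN

A_1 = 657.6 mm².
A_2 = 84.54 mm².
Equal strain + equilibrium ⇒ each member carries load in proportion to AE: A₁E₁ = 1644000 N, A₂E₂ = 5985000 N, ΣAE = 7629000 N.
F₁ = P·A₁E₁/ΣAE = -18800·1644000/7629000 = -4051 N.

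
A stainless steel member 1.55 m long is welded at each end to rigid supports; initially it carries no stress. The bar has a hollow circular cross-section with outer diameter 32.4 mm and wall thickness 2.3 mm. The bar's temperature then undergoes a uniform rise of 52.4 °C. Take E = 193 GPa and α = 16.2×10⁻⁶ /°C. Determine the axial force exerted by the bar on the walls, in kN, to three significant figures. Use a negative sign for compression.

-35.6 kN

Free thermal expansion αLΔT = 16.2e-6 · 1550 · 52.4 = 1.316 mm.
The walls impose strain ε = −(1.316)/1550 = -8.4888e-04; σ = Eε = 193000 · -8.4888e-04 = -163.8 MPa.
Wall reaction R = σ·A = -163.8·217.5 = -35630 N = -35.63 kN.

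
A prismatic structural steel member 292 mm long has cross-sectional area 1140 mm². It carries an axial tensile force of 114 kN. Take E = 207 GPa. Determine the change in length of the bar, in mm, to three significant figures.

δ_mech = NL/(AE) = 114000·292/(1140·207000) = 0.1411 mm.

0.141 mm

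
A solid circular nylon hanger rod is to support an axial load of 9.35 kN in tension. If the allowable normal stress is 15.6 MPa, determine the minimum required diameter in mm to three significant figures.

Required area A ≥ P/σ_allow = 9350/15.6 = 599.4 mm².
For a solid circular section, d ≥ √(4A/π) = 27.62 mm.

27.6 mm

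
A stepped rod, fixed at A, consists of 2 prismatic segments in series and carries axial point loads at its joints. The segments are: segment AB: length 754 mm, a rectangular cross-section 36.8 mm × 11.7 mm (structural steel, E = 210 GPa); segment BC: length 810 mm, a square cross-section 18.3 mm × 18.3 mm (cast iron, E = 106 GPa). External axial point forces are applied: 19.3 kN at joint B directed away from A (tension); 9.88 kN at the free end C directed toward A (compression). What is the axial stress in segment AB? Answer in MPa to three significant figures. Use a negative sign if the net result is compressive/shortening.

21.9 MPa

Internal axial forces (sectioning from the free end, tension +): N_BC = -9.88 kN, N_AB = 9.42 kN.
A_AB = 430.6 mm².
σ_AB = N_AB/A_AB = 9420/430.6 = 21.88 MPa.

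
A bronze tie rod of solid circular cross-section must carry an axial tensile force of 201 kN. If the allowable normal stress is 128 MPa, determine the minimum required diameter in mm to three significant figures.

44.7 mm

Required area A ≥ P/σ_allow = 201000/128 = 1570 mm².
For a solid circular section, d ≥ √(4A/π) = 44.71 mm.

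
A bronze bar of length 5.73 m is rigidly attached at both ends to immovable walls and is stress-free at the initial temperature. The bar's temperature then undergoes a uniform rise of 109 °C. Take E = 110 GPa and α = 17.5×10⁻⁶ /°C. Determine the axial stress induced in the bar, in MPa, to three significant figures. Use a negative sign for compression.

Free thermal expansion αLΔT = 17.5e-6 · 5730 · 109 = 10.93 mm.
The walls impose strain ε = −(10.93)/5730 = -1.9075e-03; σ = Eε = 110000 · -1.9075e-03 = -209.8 MPa.

-210 MPa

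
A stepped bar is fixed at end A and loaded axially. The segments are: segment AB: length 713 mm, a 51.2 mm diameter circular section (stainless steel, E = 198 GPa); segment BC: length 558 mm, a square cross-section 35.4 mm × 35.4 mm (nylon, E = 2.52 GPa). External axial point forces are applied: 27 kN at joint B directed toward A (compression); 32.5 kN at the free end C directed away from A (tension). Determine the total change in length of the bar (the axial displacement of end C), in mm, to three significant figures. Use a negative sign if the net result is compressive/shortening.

5.75 mm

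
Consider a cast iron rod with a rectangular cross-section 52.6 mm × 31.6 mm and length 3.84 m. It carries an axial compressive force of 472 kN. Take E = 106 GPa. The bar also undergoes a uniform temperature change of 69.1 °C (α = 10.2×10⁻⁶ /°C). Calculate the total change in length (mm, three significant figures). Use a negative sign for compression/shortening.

A = 1662 mm².
δ_mech = NL/(AE) = -472000·3840/(1662·106000) = -10.29 mm.
δ_thermal = αLΔT = 10.2e-6·3840·69.1 = 2.707 mm.
δ = δ_mech + δ_thermal = -7.581 mm.

-7.58 mm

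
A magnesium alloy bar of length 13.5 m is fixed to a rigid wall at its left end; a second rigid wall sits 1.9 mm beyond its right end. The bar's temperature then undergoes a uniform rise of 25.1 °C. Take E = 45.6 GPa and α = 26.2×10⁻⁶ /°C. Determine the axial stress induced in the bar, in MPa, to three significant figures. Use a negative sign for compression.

-23.6 MPa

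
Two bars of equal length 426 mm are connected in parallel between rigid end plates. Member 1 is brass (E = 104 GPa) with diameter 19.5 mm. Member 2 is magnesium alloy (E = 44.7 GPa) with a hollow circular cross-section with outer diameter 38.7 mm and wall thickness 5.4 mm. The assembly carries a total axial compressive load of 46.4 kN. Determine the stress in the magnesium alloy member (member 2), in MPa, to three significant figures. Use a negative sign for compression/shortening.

-36.8 MPa

A_1 = 298.6 mm².
A_2 = 564.9 mm².
Equal strain + equilibrium ⇒ each member carries load in proportion to AE: A₁E₁ = 31060000 N, A₂E₂ = 25250000 N, ΣAE = 56310000 N.
σ₂ = P·E₂/ΣAE = -46400·44700/56310000 = -36.83 MPa.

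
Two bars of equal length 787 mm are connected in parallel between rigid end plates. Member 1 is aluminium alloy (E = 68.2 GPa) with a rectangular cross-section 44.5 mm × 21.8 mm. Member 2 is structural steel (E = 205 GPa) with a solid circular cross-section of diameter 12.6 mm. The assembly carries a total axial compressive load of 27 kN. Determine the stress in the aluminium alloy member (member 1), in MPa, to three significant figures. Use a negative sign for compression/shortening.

-20.1 MPa

A_1 = 970.1 mm².
A_2 = 124.7 mm².
Equal strain + equilibrium ⇒ each member carries load in proportion to AE: A₁E₁ = 66160000 N, A₂E₂ = 25560000 N, ΣAE = 91720000 N.
σ₁ = P·E₁/ΣAE = -27000·68200/91720000 = -20.08 MPa.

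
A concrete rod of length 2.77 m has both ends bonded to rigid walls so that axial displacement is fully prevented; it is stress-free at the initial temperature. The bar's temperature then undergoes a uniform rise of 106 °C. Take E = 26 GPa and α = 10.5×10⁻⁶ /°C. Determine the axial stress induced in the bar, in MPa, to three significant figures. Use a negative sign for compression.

Free thermal expansion αLΔT = 10.5e-6 · 2770 · 106 = 3.083 mm.
The walls impose strain ε = −(3.083)/2770 = -1.1130e-03; σ = Eε = 26000 · -1.1130e-03 = -28.94 MPa.

-28.9 MPa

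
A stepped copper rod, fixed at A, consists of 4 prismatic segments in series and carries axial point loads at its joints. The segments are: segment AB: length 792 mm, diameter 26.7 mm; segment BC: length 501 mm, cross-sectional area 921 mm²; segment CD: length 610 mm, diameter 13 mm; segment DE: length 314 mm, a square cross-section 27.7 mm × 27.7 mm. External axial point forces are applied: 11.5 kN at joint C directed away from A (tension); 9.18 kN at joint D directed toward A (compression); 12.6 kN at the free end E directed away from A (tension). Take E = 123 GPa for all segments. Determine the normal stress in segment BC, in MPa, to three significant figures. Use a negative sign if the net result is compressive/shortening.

16.2 MPa

Internal axial forces (sectioning from the free end, tension +): N_DE = 12.6 kN, N_CD = 3.42 kN, N_BC = 14.92 kN, N_AB = 14.92 kN.
σ_BC = N_BC/A_BC = 14920/921 = 16.2 MPa.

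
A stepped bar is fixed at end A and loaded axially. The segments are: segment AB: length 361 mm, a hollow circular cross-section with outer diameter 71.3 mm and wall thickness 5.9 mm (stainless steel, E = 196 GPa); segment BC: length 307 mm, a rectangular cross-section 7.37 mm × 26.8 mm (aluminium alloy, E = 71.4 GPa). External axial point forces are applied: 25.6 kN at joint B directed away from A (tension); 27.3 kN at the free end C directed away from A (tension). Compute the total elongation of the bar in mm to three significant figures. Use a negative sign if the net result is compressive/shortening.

Internal axial forces (sectioning from the free end, tension +): N_BC = 27.3 kN, N_AB = 52.9 kN.
A_AB = 1212 mm².
A_BC = 197.5 mm².
δ_AB = 52900·361/(1212·196000) = 0.08038 mm
δ_BC = 27300·307/(197.5·71400) = 0.5943 mm
δ = Σδ_i = 0.6747 mm.

0.675 mm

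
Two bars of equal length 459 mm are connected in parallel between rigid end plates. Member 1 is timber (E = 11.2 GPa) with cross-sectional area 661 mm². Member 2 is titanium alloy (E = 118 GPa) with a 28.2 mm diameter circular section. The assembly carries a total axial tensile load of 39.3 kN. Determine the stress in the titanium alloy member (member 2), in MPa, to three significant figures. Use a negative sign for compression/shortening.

A_2 = 624.6 mm².
Equal strain + equilibrium ⇒ each member carries load in proportion to AE: A₁E₁ = 7403000 N, A₂E₂ = 73700000 N, ΣAE = 81100000 N.
σ₂ = P·E₂/ΣAE = 39300·118000/81100000 = 57.18 MPa.

57.2 MPa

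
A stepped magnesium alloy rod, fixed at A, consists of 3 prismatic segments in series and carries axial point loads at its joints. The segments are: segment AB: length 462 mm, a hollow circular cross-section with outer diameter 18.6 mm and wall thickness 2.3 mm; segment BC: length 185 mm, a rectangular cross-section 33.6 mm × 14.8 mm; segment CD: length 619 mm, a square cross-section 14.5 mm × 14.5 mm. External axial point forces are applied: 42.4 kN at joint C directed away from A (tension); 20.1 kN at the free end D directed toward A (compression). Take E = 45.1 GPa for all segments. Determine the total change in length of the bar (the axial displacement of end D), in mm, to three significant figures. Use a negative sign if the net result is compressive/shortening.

Internal axial forces (sectioning from the free end, tension +): N_CD = -20.1 kN, N_BC = 22.3 kN, N_AB = 22.3 kN.
A_AB = 117.8 mm².
A_BC = 497.3 mm².
A_CD = 210.2 mm².
δ_AB = 22300·462/(117.8·45100) = 1.94 mm
δ_BC = 22300·185/(497.3·45100) = 0.1839 mm
δ_CD = -20100·619/(210.2·45100) = -1.312 mm
δ = Σδ_i = 0.8114 mm.

0.811 mm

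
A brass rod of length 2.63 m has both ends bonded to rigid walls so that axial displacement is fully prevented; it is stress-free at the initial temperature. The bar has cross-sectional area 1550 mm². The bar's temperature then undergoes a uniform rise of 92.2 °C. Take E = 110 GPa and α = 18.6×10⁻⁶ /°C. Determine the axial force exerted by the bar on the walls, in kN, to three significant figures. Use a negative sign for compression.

Free thermal expansion αLΔT = 18.6e-6 · 2630 · 92.2 = 4.51 mm.
The walls impose strain ε = −(4.51)/2630 = -1.7149e-03; σ = Eε = 110000 · -1.7149e-03 = -188.6 MPa.
Wall reaction R = σ·A = -188.6·1550 = -292400 N = -292.4 kN.

-292 kN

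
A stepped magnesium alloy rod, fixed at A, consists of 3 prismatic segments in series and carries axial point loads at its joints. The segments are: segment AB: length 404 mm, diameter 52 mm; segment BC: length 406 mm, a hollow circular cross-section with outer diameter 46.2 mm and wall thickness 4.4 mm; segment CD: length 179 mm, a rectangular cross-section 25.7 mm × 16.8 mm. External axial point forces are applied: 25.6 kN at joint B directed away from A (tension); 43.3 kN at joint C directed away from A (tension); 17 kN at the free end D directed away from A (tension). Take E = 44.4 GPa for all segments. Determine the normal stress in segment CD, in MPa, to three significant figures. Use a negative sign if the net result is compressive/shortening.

Internal axial forces (sectioning from the free end, tension +): N_CD = 17 kN, N_BC = 60.3 kN, N_AB = 85.9 kN.
A_CD = 431.8 mm².
σ_CD = N_CD/A_CD = 17000/431.8 = 39.37 MPa.

39.4 MPa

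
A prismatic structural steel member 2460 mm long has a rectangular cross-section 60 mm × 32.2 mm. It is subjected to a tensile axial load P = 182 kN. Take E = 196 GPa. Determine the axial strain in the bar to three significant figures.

4.81e-04

A = 1932 mm².
σ = N/A = 94.2 MPa; ε = σ/E = 94.2/196000 = 4.806e-04.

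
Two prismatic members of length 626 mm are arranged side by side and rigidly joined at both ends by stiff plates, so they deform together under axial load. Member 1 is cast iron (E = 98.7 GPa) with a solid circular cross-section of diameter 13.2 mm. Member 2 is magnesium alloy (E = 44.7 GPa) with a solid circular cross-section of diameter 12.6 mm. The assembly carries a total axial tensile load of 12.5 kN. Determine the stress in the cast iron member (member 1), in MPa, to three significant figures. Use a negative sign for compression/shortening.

A_1 = 136.8 mm².
A_2 = 124.7 mm².
Equal strain + equilibrium ⇒ each member carries load in proportion to AE: A₁E₁ = 13510000 N, A₂E₂ = 5574000 N, ΣAE = 19080000 N.
σ₁ = P·E₁/ΣAE = 12500·98700/19080000 = 64.66 MPa.

64.7 MPa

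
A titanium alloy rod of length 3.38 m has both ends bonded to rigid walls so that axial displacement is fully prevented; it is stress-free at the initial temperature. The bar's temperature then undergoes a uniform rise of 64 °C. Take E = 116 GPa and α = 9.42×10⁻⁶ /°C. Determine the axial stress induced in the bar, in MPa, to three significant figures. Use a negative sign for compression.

Free thermal expansion αLΔT = 9.42e-6 · 3380 · 64 = 2.038 mm.
The walls impose strain ε = −(2.038)/3380 = -6.0288e-04; σ = Eε = 116000 · -6.0288e-04 = -69.93 MPa.

-69.9 MPa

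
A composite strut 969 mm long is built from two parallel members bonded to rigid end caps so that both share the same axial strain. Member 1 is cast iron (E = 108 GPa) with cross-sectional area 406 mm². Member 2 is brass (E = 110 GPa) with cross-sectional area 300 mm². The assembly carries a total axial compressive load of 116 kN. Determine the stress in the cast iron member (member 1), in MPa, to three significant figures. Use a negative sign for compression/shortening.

Equal strain + equilibrium ⇒ each member carries load in proportion to AE: A₁E₁ = 43850000 N, A₂E₂ = 33000000 N, ΣAE = 76850000 N.
σ₁ = P·E₁/ΣAE = -116000·108000/76850000 = -163 MPa.

-163 MPa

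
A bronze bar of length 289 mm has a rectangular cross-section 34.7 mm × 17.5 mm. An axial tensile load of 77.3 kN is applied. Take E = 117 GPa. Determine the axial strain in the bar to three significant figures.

A = 607.2 mm².
σ = N/A = 127.3 MPa; ε = σ/E = 127.3/117000 = 1.088e-03.

0.00109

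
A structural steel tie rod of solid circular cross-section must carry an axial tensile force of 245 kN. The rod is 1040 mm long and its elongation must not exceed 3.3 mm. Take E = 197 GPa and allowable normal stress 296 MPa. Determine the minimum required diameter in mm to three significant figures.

32.5 mm

Required area A ≥ P/σ_allow = 245000/296 = 827.7 mm².
For a solid circular section, d ≥ √(4A/π) = 32.46 mm.
Elongation limit: A ≥ PL/(Eδ_allow) = 245000·1040/(197000·3.3) = 391.9 mm² ⇒ d ≥ 22.34 mm.
The stress limit governs.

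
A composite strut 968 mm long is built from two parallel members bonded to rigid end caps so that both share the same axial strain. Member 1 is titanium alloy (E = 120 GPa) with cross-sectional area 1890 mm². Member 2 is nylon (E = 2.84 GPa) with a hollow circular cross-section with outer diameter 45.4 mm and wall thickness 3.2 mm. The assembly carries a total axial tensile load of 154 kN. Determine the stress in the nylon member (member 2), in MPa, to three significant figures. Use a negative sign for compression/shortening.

1.92 MPa

A_2 = 424.2 mm².
Equal strain + equilibrium ⇒ each member carries load in proportion to AE: A₁E₁ = 226800000 N, A₂E₂ = 1205000 N, ΣAE = 228000000 N.
σ₂ = P·E₂/ΣAE = 154000·2840/228000000 = 1.918 MPa.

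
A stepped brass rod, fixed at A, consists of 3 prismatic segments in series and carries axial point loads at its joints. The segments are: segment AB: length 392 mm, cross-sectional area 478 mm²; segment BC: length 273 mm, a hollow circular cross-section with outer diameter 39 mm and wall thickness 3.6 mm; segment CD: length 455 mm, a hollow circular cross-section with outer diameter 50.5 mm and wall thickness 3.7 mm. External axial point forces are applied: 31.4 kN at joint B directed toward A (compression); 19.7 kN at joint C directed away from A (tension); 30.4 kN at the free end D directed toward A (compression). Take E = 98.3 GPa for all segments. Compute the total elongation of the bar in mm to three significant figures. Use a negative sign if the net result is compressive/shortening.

-0.684 mm

Internal axial forces (sectioning from the free end, tension +): N_CD = -30.4 kN, N_BC = -10.7 kN, N_AB = -42.1 kN.
A_BC = 400.4 mm².
A_CD = 544 mm².
δ_AB = -42100·392/(478·98300) = -0.3512 mm
δ_BC = -10700·273/(400.4·98300) = -0.07422 mm
δ_CD = -30400·455/(544·98300) = -0.2587 mm
δ = Σδ_i = -0.6841 mm.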